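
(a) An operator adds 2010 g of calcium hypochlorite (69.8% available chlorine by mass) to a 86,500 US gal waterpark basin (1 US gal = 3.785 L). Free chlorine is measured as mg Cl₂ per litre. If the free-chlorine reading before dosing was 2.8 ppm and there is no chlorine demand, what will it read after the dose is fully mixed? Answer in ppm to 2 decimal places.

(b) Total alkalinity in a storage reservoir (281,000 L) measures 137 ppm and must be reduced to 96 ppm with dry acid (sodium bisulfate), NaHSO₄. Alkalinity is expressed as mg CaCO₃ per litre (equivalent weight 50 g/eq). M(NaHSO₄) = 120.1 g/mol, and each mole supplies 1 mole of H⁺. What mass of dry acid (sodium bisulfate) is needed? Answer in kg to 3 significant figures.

(a) 7.09 ppm; (b) 27.7 kg

(a) Volume: 86,500 US gal × 3.785 L/gal = 327,402 L.
(a) Available chlorine delivered: 2010 g × 0.698 = 1403 g as Cl₂.
(a) Concentration rise: 1403 g / 327,402 L = 4.285 mg/L = 4.29 ppm.
(a) Final FC: 2.8 + 4.29 = 7.09 ppm.

(b) Alkalinity to neutralize: (137 − 96) = 41 mg/L as CaCO₃ × 281,000 L = 11,520 g as CaCO₃.
(b) Equivalents of H⁺ required: 11,520 ÷ 50 g/eq = 230.4 eq = 230.4 mol NaHSO₄.
(b) Mass of NaHSO₄: 230.4 × 120.1 = 27,670 g.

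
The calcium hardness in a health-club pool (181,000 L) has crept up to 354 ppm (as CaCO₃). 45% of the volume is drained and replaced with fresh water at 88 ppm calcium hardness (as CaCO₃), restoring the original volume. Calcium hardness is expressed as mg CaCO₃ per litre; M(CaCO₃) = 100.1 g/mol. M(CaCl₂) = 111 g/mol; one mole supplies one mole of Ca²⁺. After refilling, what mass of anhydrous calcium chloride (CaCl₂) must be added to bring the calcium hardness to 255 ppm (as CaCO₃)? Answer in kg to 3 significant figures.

4.15 kg

After draining 45% and refilling: 354 × 0.55 + 88 × 0.45 = 234.3 ppm.
Deficit to target: 255 − 234.3 = 20.7 mg/L.
As CaCO₃: 20.7 mg/L × 181,000 L = 3747 g; ÷ 100.1 = 37.43 mol Ca²⁺.
Mass: 37.43 × 111 = 4155 g.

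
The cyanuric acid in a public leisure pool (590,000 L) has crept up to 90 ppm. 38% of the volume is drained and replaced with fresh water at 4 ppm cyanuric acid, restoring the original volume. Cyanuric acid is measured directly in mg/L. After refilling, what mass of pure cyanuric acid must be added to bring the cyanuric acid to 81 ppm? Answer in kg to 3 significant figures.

After draining 38% and refilling: 90 × 0.62 + 4 × 0.38 = 57.32 ppm.
Deficit to target: 81 − 57.32 = 23.68 mg/L.
Mass: 23.68 mg/L × 590,000 L = 13,970 g cyanuric acid.

14.0 kg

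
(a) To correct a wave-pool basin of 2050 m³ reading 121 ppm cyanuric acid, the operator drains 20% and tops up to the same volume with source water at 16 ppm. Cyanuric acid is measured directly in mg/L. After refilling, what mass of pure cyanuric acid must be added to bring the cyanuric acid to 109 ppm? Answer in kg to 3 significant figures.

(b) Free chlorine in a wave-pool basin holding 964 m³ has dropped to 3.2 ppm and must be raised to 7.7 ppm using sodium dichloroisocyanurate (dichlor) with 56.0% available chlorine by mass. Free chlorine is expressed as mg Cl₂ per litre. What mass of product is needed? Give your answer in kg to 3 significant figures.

(a) 18.4 kg; (b) 7.75 kg

(a) Volume: 2050 m³ = 2,050,000 L.
(a) After draining 20% and refilling: 121 × 0.80 + 16 × 0.20 = 100 ppm.
(a) Deficit to target: 109 − 100 = 9 mg/L.
(a) Mass: 9 mg/L × 2,050,000 L = 18,450 g cyanuric acid.

(b) Volume: 964 m³ = 964,000 L.
(b) Chlorine deficit: 7.7 − 3.2 = 4.5 ppm = 4.5 mg/L as Cl₂.
(b) Cl₂ equivalent needed: 4.5 mg/L × 964,000 L = 4,338,000 mg = 4338 g.
(b) Product at 56.0% available chlorine: 4338 / 0.56 = 7746 g.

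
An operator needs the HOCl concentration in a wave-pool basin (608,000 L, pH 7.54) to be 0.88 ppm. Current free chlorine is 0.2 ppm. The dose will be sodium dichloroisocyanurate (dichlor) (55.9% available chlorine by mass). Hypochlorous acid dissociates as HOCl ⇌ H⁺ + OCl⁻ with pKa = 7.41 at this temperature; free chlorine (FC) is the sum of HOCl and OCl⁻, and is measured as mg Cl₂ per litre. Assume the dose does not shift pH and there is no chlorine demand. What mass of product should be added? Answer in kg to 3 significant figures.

2.03 kg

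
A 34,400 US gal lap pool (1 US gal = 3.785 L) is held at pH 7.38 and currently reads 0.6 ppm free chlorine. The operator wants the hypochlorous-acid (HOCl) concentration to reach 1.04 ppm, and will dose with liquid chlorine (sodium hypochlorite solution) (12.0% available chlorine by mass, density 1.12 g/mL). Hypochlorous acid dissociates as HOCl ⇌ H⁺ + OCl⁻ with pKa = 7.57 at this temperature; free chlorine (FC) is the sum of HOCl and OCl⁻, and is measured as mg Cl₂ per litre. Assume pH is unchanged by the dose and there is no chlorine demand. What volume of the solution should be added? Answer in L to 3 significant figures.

1.08 L

Volume: 34,400 US gal × 3.785 L/gal = 130,204 L.
[OCl⁻]/[HOCl] = 10^(pH − pKa) = 10^(7.38 − 7.57) = 0.6457; fraction as HOCl = 1/(1 + 0.6457) = 0.6077.
Free chlorine required for 1.04 ppm HOCl: 1.04 / 0.6077 = 1.711 ppm.
FC to add: 1.711 − 0.6 = 1.111 mg/L as Cl₂.
Cl₂ equivalent: 1.111 mg/L × 130,204 L = 144.7 g.
Product at 12.0% available Cl: 144.7 / 0.12 = 1206 g.
Volume: 1206 g ÷ 1.12 g/mL = 1077 mL.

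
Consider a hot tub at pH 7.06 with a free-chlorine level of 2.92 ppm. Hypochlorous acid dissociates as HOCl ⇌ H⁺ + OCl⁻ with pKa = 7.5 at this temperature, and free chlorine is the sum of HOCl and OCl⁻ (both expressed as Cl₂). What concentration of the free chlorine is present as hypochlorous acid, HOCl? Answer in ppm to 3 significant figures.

[OCl⁻]/[HOCl] = 10^(pH − pKa) = 10^(7.06 − 7.5) = 10^-0.44 = 0.3631.
Fraction as HOCl = 1 / (1 + 0.3631) = 0.7336.
HOCl = 0.7336 × 2.92 ppm = 2.142 ppm.

2.14 ppm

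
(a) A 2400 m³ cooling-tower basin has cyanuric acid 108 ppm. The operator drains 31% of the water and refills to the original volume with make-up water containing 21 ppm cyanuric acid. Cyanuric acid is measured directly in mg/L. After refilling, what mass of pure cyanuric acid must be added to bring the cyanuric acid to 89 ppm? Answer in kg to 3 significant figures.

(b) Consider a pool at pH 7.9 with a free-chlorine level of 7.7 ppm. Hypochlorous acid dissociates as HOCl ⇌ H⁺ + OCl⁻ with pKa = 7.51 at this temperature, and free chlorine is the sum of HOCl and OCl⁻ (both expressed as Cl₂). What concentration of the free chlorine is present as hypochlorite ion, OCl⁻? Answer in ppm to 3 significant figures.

(a) Volume: 2400 m³ = 2,400,000 L.
(a) After draining 31% and refilling: 108 × 0.69 + 21 × 0.31 = 81.03 ppm.
(a) Deficit to target: 89 − 81.03 = 7.97 mg/L.
(a) Mass: 7.97 mg/L × 2,400,000 L = 19,130 g cyanuric acid.

(b) [OCl⁻]/[HOCl] = 10^(pH − pKa) = 10^(7.9 − 7.51) = 10^0.39 = 2.455.
(b) Fraction as HOCl = 1 / (1 + 2.455) = 0.2895.
(b) OCl⁻ = (1 − 0.2895) × 7.7 ppm = 5.471 ppm.

(a) 19.1 kg; (b) 5.47 ppm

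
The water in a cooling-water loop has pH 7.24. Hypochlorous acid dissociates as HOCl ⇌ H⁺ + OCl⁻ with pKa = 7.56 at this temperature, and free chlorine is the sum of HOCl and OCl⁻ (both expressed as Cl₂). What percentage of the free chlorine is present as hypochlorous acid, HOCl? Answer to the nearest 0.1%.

67.6%

[OCl⁻]/[HOCl] = 10^(pH − pKa) = 10^(7.24 − 7.56) = 10^-0.32 = 0.4786.
Fraction as HOCl = 1 / (1 + 0.4786) = 0.6763.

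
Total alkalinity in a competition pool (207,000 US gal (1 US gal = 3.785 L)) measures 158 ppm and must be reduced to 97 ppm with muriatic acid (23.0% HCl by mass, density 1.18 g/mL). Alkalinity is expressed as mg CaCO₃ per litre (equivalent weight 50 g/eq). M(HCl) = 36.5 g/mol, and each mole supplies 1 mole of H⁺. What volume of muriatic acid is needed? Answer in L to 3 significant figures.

Volume: 207,000 US gal × 3.785 L/gal = 783,495 L.
Alkalinity to neutralize: (158 − 97) = 61 mg/L as CaCO₃ × 783,495 L = 47,790 g as CaCO₃.
Equivalents of H⁺ required: 47,790 ÷ 50 g/eq = 955.9 eq = 955.9 mol HCl.
Mass of HCl: 955.9 × 36.5 = 34,890 g.
Mass of 23.0% solution: 34,890 / 0.23 = 151,700 g.
Volume: 151,700 g ÷ 1.18 g/mL = 128,600 mL.

129 L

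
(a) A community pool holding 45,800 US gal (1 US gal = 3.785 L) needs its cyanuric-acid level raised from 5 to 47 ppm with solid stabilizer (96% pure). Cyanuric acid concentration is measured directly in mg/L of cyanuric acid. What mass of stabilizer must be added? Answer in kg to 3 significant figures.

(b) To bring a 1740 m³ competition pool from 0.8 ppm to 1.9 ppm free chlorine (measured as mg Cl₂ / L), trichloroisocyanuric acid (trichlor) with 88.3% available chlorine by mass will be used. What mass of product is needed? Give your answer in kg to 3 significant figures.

(a) Volume: 45,800 US gal × 3.785 L/gal = 173,353 L.
(a) CYA to add: (47 − 5) = 42 mg/L × 173,353 L = 7281 g cyanuric acid.
(a) At 96% purity: 7281 / 0.96 = 7584 g product.

(b) Volume: 1740 m³ = 1,740,000 L.
(b) Chlorine deficit: 1.9 − 0.8 = 1.1 ppm = 1.1 mg/L as Cl₂.
(b) Cl₂ equivalent needed: 1.1 mg/L × 1,740,000 L = 1,914,000 mg = 1914 g.
(b) Product at 88.3% available chlorine: 1914 / 0.883 = 2168 g.

(a) 7.58 kg; (b) 2.17 kg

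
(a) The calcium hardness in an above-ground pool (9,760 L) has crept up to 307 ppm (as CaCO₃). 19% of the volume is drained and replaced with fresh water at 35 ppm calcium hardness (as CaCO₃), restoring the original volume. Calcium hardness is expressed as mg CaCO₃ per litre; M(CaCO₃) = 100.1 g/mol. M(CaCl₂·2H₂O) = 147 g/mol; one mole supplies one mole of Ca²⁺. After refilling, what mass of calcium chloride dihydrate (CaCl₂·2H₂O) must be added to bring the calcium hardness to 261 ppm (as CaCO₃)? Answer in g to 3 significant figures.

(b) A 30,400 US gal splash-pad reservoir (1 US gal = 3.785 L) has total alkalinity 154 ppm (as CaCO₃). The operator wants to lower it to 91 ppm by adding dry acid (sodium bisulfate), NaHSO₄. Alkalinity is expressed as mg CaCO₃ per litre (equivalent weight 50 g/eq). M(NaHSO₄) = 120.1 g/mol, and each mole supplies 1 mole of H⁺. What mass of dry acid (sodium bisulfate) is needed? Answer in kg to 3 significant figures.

(a) After draining 19% and refilling: 307 × 0.81 + 35 × 0.19 = 255.32 ppm.
(a) Deficit to target: 261 − 255.32 = 5.68 mg/L.
(a) As CaCO₃: 5.68 mg/L × 9,760 L = 55.44 g; ÷ 100.1 = 0.5538 mol Ca²⁺.
(a) Mass: 0.5538 × 147 = 81.41 g.

(b) Volume: 30,400 US gal × 3.785 L/gal = 115,064 L.
(b) Alkalinity to neutralize: (154 − 91) = 63 mg/L as CaCO₃ × 115,064 L = 7249 g as CaCO₃.
(b) Equivalents of H⁺ required: 7249 ÷ 50 g/eq = 145 eq = 145 mol NaHSO₄.
(b) Mass of NaHSO₄: 145 × 120.1 = 17,410 g.

(a) 81.4 g; (b) 17.4 kg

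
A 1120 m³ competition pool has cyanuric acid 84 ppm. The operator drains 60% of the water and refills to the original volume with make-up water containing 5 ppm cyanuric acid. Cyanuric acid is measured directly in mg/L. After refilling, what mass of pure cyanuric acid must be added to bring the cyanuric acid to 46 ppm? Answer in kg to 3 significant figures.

10.5 kg

Volume: 1120 m³ = 1,120,000 L.
After draining 60% and refilling: 84 × 0.40 + 5 × 0.60 = 36.6 ppm.
Deficit to target: 46 − 36.6 = 9.4 mg/L.
Mass: 9.4 mg/L × 1,120,000 L = 10,530 g cyanuric acid.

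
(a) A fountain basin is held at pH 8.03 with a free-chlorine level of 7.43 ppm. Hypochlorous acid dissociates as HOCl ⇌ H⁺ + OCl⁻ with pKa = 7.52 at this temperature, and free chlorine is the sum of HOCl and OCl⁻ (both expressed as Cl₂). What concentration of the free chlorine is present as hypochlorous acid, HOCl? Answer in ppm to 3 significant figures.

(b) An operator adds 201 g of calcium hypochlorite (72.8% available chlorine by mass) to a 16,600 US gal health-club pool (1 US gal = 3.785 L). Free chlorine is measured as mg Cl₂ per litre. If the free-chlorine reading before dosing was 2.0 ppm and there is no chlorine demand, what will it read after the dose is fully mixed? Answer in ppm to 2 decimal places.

(a) [OCl⁻]/[HOCl] = 10^(pH − pKa) = 10^(8.03 − 7.52) = 10^0.51 = 3.236.
(a) Fraction as HOCl = 1 / (1 + 3.236) = 0.2361.
(a) HOCl = 0.2361 × 7.43 ppm = 1.754 ppm.

(b) Volume: 16,600 US gal × 3.785 L/gal = 62,831 L.
(b) Available chlorine delivered: 201 g × 0.728 = 146.3 g as Cl₂.
(b) Concentration rise: 146.3 g / 62,831 L = 2.329 mg/L = 2.33 ppm.
(b) Final FC: 2.0 + 2.33 = 4.33 ppm.

(a) 1.75 ppm; (b) 4.33 ppm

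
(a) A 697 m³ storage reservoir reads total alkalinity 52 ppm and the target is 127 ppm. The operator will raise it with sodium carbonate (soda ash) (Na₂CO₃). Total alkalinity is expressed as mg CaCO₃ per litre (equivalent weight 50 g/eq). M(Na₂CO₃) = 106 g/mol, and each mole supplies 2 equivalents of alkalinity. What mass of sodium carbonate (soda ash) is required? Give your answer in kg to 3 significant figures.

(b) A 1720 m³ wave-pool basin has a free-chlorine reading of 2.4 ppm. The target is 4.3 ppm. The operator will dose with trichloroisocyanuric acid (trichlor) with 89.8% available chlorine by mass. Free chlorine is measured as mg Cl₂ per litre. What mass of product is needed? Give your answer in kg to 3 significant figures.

(a) Volume: 697 m³ = 697,000 L.
(a) Alkalinity to add: (127 − 52) = 75 mg/L as CaCO₃ × 697,000 L = 52,280 g as CaCO₃.
(a) Equivalents: 52,280 g ÷ 50 g/eq = 1046 eq.
(a) Each mole of Na₂CO₃ supplies 2 eq, so 1046 / 2 = 522.8 mol.
(a) Mass: 522.8 mol × 106 g/mol = 55,410 g.

(b) Volume: 1720 m³ = 1,720,000 L.
(b) Chlorine deficit: 4.3 − 2.4 = 1.9 ppm = 1.9 mg/L as Cl₂.
(b) Cl₂ equivalent needed: 1.9 mg/L × 1,720,000 L = 3,268,000 mg = 3268 g.
(b) Product at 89.8% available chlorine: 3268 / 0.898 = 3639 g.

(a) 55.4 kg; (b) 3.64 kg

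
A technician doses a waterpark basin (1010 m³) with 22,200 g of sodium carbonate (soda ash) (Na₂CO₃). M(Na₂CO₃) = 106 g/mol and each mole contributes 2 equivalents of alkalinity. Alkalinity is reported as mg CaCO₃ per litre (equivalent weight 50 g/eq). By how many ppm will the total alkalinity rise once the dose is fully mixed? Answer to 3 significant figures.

Volume: 1010 m³ = 1,010,000 L.
Moles of Na₂CO₃: 22,200 g ÷ 106 g/mol = 209.4 mol → 418.9 eq of alkalinity.
As CaCO₃: 418.9 eq × 50 g/eq = 20,940 g.
Rise: 20,940 g / 1,010,000 L × 1000 = 20.74 mg/L.

20.7 ppm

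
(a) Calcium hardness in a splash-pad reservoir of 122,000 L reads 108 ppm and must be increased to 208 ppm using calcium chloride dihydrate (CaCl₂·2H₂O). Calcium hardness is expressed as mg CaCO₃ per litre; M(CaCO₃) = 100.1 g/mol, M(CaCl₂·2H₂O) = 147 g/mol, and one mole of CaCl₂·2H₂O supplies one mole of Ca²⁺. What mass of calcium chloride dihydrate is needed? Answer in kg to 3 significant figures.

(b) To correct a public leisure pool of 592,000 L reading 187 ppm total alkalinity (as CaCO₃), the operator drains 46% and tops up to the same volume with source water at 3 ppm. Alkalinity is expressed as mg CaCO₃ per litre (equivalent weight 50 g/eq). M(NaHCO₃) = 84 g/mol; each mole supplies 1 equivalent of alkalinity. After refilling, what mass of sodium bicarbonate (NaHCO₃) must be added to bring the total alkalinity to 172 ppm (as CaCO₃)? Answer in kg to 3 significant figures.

(a) Hardness to add: (208 − 108) = 100 mg/L as CaCO₃ × 122,000 L = 12,200 g as CaCO₃.
(a) Moles of Ca²⁺ (1 mol Ca²⁺ ≡ 1 mol CaCO₃): 12,200 / 100.1 g/mol = 121.9 mol.
(a) Mass of CaCl₂·2H₂O: 121.9 × 147 = 17,920 g.

(b) After draining 46% and refilling: 187 × 0.54 + 3 × 0.46 = 102.36 ppm.
(b) Deficit to target: 172 − 102.36 = 69.64 mg/L.
(b) As CaCO₃: 69.64 mg/L × 592,000 L = 41,230 g; ÷ 50 g/eq ÷ 1 = 824.5 mol NaHCO₃.
(b) Mass: 824.5 × 84 = 69,260 g.

(a) 17.9 kg; (b) 69.3 kg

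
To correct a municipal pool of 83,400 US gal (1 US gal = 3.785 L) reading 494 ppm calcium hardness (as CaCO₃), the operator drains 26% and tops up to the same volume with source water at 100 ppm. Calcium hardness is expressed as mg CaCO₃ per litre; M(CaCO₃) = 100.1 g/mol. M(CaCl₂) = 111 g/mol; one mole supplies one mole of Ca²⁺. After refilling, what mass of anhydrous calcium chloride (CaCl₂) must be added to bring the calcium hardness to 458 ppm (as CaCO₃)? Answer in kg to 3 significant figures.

23.3 kg

Volume: 83,400 US gal × 3.785 L/gal = 315,669 L.
After draining 26% and refilling: 494 × 0.74 + 100 × 0.26 = 391.56 ppm.
Deficit to target: 458 − 391.56 = 66.44 mg/L.
As CaCO₃: 66.44 mg/L × 315,669 L = 20,970 g; ÷ 100.1 = 209.5 mol Ca²⁺.
Mass: 209.5 × 111 = 23,260 g.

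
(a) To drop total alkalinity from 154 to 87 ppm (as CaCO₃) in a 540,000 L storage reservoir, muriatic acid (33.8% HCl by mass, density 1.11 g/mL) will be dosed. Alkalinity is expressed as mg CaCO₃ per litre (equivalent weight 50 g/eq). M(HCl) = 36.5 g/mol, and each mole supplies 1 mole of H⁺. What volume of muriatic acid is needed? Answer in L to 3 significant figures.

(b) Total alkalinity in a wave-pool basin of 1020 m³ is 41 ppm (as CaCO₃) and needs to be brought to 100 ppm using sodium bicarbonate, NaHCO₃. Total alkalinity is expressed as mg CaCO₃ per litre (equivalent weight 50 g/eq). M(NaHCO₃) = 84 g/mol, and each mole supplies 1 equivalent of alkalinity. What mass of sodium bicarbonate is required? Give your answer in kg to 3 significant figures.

(a) 70.4 L; (b) 101 kg

(a) Alkalinity to neutralize: (154 − 87) = 67 mg/L as CaCO₃ × 540,000 L = 36,180 g as CaCO₃.
(a) Equivalents of H⁺ required: 36,180 ÷ 50 g/eq = 723.6 eq = 723.6 mol HCl.
(a) Mass of HCl: 723.6 × 36.5 = 26,410 g.
(a) Mass of 33.8% solution: 26,410 / 0.338 = 78,140 g.
(a) Volume: 78,140 g ÷ 1.11 g/mL = 70,400 mL.

(b) Volume: 1020 m³ = 1,020,000 L.
(b) Alkalinity to add: (100 − 41) = 59 mg/L as CaCO₃ × 1,020,000 L = 60,180 g as CaCO₃.
(b) Equivalents: 60,180 g ÷ 50 g/eq = 1204 eq.
(b) NaHCO₃ supplies 1 eq per mole → 1204 mol.
(b) Mass: 1204 mol × 84 g/mol = 101,100 g.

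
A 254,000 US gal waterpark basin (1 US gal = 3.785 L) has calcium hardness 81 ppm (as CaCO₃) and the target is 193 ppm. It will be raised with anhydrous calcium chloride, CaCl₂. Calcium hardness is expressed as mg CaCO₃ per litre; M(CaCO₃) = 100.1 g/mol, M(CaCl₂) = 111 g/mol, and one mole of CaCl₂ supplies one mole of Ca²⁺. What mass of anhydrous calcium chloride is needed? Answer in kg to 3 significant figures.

119 kg

Volume: 254,000 US gal × 3.785 L/gal = 961,390 L.
Hardness to add: (193 − 81) = 112 mg/L as CaCO₃ × 961,390 L = 107,700 g as CaCO₃.
Moles of Ca²⁺ (1 mol Ca²⁺ ≡ 1 mol CaCO₃): 107,700 / 100.1 g/mol = 1076 mol.
Mass of CaCl₂: 1076 × 111 = 119,400 g.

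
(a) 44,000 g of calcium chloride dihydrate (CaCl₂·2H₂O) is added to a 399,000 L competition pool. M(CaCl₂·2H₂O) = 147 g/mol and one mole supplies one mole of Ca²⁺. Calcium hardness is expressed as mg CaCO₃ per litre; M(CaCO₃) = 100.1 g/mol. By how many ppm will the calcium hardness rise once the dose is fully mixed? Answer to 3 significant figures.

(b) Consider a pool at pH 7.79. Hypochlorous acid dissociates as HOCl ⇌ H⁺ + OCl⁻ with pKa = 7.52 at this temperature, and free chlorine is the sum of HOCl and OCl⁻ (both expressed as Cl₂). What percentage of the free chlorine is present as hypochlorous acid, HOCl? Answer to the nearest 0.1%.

(a) Moles of Ca²⁺: 44,000 g ÷ 147 g/mol = 299.3 mol.
(a) As CaCO₃: 299.3 mol × 100.1 g/mol = 29,960 g.
(a) Rise: 29,960 g / 399,000 L × 1000 = 75.09 mg/L.

(b) [OCl⁻]/[HOCl] = 10^(pH − pKa) = 10^(7.79 − 7.52) = 10^0.27 = 1.862.
(b) Fraction as HOCl = 1 / (1 + 1.862) = 0.3494.

(a) 75.1 ppm; (b) 34.9%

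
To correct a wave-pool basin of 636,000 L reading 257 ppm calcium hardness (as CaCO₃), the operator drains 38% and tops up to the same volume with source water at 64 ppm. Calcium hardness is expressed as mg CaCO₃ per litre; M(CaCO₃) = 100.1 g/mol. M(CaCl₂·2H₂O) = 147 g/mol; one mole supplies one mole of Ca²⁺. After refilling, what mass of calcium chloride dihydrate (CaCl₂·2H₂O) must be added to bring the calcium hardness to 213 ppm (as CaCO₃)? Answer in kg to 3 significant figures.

After draining 38% and refilling: 257 × 0.62 + 64 × 0.38 = 183.66 ppm.
Deficit to target: 213 − 183.66 = 29.34 mg/L.
As CaCO₃: 29.34 mg/L × 636,000 L = 18,660 g; ÷ 100.1 = 186.4 mol Ca²⁺.
Mass: 186.4 × 147 = 27,400 g.

27.4 kg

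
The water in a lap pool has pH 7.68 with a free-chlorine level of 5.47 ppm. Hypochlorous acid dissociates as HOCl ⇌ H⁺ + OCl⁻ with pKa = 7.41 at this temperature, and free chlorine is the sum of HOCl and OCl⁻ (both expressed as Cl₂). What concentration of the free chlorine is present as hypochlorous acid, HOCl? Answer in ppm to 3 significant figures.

[OCl⁻]/[HOCl] = 10^(pH − pKa) = 10^(7.68 − 7.41) = 10^0.27 = 1.862.
Fraction as HOCl = 1 / (1 + 1.862) = 0.3494.
HOCl = 0.3494 × 5.47 ppm = 1.911 ppm.

1.91 ppm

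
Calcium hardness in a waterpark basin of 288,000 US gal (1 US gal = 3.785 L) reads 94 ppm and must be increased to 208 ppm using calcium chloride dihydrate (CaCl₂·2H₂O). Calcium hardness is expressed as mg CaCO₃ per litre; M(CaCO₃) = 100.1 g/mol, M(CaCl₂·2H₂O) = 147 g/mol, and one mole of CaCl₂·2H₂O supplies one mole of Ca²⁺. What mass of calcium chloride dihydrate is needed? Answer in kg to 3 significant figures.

Volume: 288,000 US gal × 3.785 L/gal = 1,090,080 L.
Hardness to add: (208 − 94) = 114 mg/L as CaCO₃ × 1,090,080 L = 124,300 g as CaCO₃.
Moles of Ca²⁺ (1 mol Ca²⁺ ≡ 1 mol CaCO₃): 124,300 / 100.1 g/mol = 1241 mol.
Mass of CaCl₂·2H₂O: 1241 × 147 = 182,500 g.

182 kg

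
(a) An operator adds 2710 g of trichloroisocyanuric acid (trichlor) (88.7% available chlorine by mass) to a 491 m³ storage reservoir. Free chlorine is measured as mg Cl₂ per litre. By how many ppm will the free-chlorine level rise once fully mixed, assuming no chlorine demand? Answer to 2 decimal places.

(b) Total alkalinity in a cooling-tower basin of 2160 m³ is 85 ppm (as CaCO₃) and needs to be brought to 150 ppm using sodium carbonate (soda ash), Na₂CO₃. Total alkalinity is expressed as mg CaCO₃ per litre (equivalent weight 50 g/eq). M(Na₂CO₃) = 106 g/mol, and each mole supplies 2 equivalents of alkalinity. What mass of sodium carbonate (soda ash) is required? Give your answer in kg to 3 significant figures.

(a) 4.90 ppm; (b) 149 kg

(a) Volume: 491 m³ = 491,000 L.
(a) Available chlorine delivered: 2710 g × 0.887 = 2404 g as Cl₂.
(a) Concentration rise: 2404 g / 491,000 L = 4.896 mg/L = 4.90 ppm.

(b) Volume: 2160 m³ = 2,160,000 L.
(b) Alkalinity to add: (150 − 85) = 65 mg/L as CaCO₃ × 2,160,000 L = 140,400 g as CaCO₃.
(b) Equivalents: 140,400 g ÷ 50 g/eq = 2808 eq.
(b) Each mole of Na₂CO₃ supplies 2 eq, so 2808 / 2 = 1404 mol.
(b) Mass: 1404 mol × 106 g/mol = 148,800 g.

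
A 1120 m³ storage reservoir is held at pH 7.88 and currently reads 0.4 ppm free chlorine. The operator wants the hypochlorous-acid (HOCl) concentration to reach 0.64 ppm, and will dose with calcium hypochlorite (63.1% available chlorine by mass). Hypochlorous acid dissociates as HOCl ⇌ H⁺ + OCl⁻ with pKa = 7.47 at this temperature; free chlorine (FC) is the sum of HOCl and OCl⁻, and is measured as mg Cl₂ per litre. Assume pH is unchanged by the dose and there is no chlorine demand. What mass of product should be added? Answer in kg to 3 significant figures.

3.35 kg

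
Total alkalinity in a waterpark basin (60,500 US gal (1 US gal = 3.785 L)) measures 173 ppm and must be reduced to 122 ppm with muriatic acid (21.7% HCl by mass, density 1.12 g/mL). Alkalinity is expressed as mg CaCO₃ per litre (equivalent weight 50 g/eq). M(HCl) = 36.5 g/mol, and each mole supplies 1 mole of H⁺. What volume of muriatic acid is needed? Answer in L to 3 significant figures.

35.1 L

Volume: 60,500 US gal × 3.785 L/gal = 228,992 L.
Alkalinity to neutralize: (173 − 122) = 51 mg/L as CaCO₃ × 228,992 L = 11,680 g as CaCO₃.
Equivalents of H⁺ required: 11,680 ÷ 50 g/eq = 233.6 eq = 233.6 mol HCl.
Mass of HCl: 233.6 × 36.5 = 8525 g.
Mass of 21.7% solution: 8525 / 0.217 = 39,290 g.
Volume: 39,290 g ÷ 1.12 g/mL = 35,080 mL.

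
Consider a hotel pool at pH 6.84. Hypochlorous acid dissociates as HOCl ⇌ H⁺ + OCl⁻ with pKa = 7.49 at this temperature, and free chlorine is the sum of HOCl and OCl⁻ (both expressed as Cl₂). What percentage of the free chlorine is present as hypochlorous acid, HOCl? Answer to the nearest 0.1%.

81.7%

[OCl⁻]/[HOCl] = 10^(pH − pKa) = 10^(6.84 − 7.49) = 10^-0.65 = 0.2239.
Fraction as HOCl = 1 / (1 + 0.2239) = 0.8171.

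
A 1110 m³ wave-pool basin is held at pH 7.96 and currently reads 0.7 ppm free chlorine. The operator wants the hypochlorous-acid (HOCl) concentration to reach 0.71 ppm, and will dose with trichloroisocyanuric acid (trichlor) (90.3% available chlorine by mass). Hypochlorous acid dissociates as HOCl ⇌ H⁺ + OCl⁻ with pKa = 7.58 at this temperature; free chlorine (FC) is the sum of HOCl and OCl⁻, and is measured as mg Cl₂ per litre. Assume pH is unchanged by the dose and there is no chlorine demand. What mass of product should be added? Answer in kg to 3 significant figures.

Volume: 1110 m³ = 1,110,000 L.
[OCl⁻]/[HOCl] = 10^(pH − pKa) = 10^(7.96 − 7.58) = 2.399; fraction as HOCl = 1/(1 + 2.399) = 0.2942.
Free chlorine required for 0.71 ppm HOCl: 0.71 / 0.2942 = 2.413 ppm.
FC to add: 2.413 − 0.7 = 1.713 mg/L as Cl₂.
Cl₂ equivalent: 1.713 mg/L × 1,110,000 L = 1902 g.
Product at 90.3% available Cl: 1902 / 0.903 = 2106 g.

2.11 kg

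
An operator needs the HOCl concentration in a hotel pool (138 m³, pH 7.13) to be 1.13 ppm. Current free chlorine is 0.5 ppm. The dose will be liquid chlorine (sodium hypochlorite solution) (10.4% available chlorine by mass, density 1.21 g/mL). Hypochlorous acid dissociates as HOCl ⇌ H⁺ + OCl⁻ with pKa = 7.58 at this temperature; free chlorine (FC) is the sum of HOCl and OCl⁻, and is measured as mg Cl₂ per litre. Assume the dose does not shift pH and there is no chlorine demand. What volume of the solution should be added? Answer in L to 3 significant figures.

1.13 L

Volume: 138 m³ = 138,000 L.
[OCl⁻]/[HOCl] = 10^(pH − pKa) = 10^(7.13 − 7.58) = 0.3548; fraction as HOCl = 1/(1 + 0.3548) = 0.7381.
Free chlorine required for 1.13 ppm HOCl: 1.13 / 0.7381 = 1.531 ppm.
FC to add: 1.531 − 0.5 = 1.031 mg/L as Cl₂.
Cl₂ equivalent: 1.031 mg/L × 138,000 L = 142.3 g.
Product at 10.4% available Cl: 142.3 / 0.104 = 1368 g.
Volume: 1368 g ÷ 1.21 g/mL = 1131 mL.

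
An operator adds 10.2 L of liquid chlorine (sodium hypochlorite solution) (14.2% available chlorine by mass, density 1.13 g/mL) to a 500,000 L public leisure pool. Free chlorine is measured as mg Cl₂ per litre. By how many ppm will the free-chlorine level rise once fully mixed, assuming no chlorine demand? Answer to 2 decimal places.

3.27 ppm

Mass of solution: 10.2 L × 1000 mL/L × 1.13 g/mL = 11,530 g.
Available chlorine delivered: 11,530 g × 0.142 = 1637 g as Cl₂.
Concentration rise: 1637 g / 500,000 L = 3.273 mg/L = 3.27 ppm.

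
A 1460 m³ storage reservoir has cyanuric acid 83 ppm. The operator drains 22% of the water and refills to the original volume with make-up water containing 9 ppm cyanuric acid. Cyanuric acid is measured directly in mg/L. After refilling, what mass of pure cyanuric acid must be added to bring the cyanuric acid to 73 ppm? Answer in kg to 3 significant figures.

9.17 kg

Volume: 1460 m³ = 1,460,000 L.
After draining 22% and refilling: 83 × 0.78 + 9 × 0.22 = 66.72 ppm.
Deficit to target: 73 − 66.72 = 6.28 mg/L.
Mass: 6.28 mg/L × 1,460,000 L = 9169 g cyanuric acid.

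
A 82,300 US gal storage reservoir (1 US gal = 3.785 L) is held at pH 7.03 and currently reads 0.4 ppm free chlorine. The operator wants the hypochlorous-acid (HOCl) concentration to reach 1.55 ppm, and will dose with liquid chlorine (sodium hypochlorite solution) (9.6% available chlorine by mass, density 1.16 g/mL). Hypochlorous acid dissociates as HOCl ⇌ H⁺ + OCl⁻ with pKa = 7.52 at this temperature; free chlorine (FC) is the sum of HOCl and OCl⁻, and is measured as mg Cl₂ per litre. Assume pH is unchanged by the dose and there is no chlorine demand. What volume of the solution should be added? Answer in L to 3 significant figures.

4.62 L

Volume: 82,300 US gal × 3.785 L/gal = 311,506 L.
[OCl⁻]/[HOCl] = 10^(pH − pKa) = 10^(7.03 − 7.52) = 0.3236; fraction as HOCl = 1/(1 + 0.3236) = 0.7555.
Free chlorine required for 1.55 ppm HOCl: 1.55 / 0.7555 = 2.052 ppm.
FC to add: 2.052 − 0.4 = 1.652 mg/L as Cl₂.
Cl₂ equivalent: 1.652 mg/L × 311,506 L = 514.5 g.
Product at 9.6% available Cl: 514.5 / 0.096 = 5359 g.
Volume: 5359 g ÷ 1.16 g/mL = 4620 mL.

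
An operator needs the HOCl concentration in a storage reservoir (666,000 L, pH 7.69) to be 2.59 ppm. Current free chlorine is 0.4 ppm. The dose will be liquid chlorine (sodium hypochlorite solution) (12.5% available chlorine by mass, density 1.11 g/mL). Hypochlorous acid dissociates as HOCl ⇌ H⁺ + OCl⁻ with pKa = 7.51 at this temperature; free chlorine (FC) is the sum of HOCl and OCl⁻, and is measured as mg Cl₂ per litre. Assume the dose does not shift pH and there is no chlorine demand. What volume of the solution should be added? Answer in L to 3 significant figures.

[OCl⁻]/[HOCl] = 10^(pH − pKa) = 10^(7.69 − 7.51) = 1.514; fraction as HOCl = 1/(1 + 1.514) = 0.3978.
Free chlorine required for 2.59 ppm HOCl: 2.59 / 0.3978 = 6.51 ppm.
FC to add: 6.51 − 0.4 = 6.11 mg/L as Cl₂.
Cl₂ equivalent: 6.11 mg/L × 666,000 L = 4069 g.
Product at 12.5% available Cl: 4069 / 0.125 = 32,550 g.
Volume: 32,550 g ÷ 1.11 g/mL = 29,330 mL.

29.3 L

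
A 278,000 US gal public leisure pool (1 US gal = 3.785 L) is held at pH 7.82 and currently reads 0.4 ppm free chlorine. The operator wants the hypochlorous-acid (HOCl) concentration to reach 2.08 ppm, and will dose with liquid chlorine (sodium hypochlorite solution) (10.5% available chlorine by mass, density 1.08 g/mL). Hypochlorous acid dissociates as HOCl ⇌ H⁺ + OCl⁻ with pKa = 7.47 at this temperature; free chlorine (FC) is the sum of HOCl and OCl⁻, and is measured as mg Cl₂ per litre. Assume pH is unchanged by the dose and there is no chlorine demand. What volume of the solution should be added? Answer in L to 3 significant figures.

58.8 L

Volume: 278,000 US gal × 3.785 L/gal = 1,052,230 L.
[OCl⁻]/[HOCl] = 10^(pH − pKa) = 10^(7.82 − 7.47) = 2.239; fraction as HOCl = 1/(1 + 2.239) = 0.3088.
Free chlorine required for 2.08 ppm HOCl: 2.08 / 0.3088 = 6.737 ppm.
FC to add: 6.737 − 0.4 = 6.337 mg/L as Cl₂.
Cl₂ equivalent: 6.337 mg/L × 1,052,230 L = 6667 g.
Product at 10.5% available Cl: 6667 / 0.105 = 63,500 g.
Volume: 63,500 g ÷ 1.08 g/mL = 58,800 mL.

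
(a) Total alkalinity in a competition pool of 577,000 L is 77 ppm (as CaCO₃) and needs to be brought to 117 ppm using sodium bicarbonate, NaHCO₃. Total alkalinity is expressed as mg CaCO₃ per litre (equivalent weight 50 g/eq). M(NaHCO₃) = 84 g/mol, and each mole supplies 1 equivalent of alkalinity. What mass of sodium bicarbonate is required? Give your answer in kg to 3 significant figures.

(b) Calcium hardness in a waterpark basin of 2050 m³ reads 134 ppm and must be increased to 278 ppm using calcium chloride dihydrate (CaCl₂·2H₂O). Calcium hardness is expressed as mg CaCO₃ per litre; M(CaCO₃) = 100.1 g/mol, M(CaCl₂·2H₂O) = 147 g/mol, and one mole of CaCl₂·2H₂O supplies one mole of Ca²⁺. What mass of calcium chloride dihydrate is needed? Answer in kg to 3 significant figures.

(a) 38.8 kg; (b) 434 kg

(a) Alkalinity to add: (117 − 77) = 40 mg/L as CaCO₃ × 577,000 L = 23,080 g as CaCO₃.
(a) Equivalents: 23,080 g ÷ 50 g/eq = 461.6 eq.
(a) NaHCO₃ supplies 1 eq per mole → 461.6 mol.
(a) Mass: 461.6 mol × 84 g/mol = 38,770 g.

(b) Volume: 2050 m³ = 2,050,000 L.
(b) Hardness to add: (278 − 134) = 144 mg/L as CaCO₃ × 2,050,000 L = 295,200 g as CaCO₃.
(b) Moles of Ca²⁺ (1 mol Ca²⁺ ≡ 1 mol CaCO₃): 295,200 / 100.1 g/mol = 2949 mol.
(b) Mass of CaCl₂·2H₂O: 2949 × 147 = 433,500 g.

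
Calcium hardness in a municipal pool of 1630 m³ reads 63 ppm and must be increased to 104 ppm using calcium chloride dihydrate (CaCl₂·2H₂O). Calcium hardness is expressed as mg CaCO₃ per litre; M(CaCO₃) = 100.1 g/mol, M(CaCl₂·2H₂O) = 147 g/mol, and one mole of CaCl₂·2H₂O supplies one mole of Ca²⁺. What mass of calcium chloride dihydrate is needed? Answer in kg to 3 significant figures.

Volume: 1630 m³ = 1,630,000 L.
Hardness to add: (104 − 63) = 41 mg/L as CaCO₃ × 1,630,000 L = 66,830 g as CaCO₃.
Moles of Ca²⁺ (1 mol Ca²⁺ ≡ 1 mol CaCO₃): 66,830 / 100.1 g/mol = 667.6 mol.
Mass of CaCl₂·2H₂O: 667.6 × 147 = 98,140 g.

98.1 kg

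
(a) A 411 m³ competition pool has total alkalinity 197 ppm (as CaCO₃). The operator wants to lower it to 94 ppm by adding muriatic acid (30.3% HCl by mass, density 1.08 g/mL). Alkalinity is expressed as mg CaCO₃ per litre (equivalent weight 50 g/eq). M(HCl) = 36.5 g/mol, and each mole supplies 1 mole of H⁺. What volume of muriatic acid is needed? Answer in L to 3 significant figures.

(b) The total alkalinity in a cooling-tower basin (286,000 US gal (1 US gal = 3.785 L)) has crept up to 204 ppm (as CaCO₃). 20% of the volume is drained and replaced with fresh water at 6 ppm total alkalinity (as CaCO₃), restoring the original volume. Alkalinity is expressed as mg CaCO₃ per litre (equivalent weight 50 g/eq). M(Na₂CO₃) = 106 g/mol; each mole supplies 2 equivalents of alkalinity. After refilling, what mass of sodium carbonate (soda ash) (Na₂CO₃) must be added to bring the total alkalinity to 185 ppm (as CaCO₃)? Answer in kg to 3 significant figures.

(a) Volume: 411 m³ = 411,000 L.
(a) Alkalinity to neutralize: (197 − 94) = 103 mg/L as CaCO₃ × 411,000 L = 42,330 g as CaCO₃.
(a) Equivalents of H⁺ required: 42,330 ÷ 50 g/eq = 846.7 eq = 846.7 mol HCl.
(a) Mass of HCl: 846.7 × 36.5 = 30,900 g.
(a) Mass of 30.3% solution: 30,900 / 0.303 = 102,000 g.
(a) Volume: 102,000 g ÷ 1.08 g/mL = 94,440 mL.

(b) Volume: 286,000 US gal × 3.785 L/gal = 1,082,510 L.
(b) After draining 20% and refilling: 204 × 0.80 + 6 × 0.20 = 164.4 ppm.
(b) Deficit to target: 185 − 164.4 = 20.6 mg/L.
(b) As CaCO₃: 20.6 mg/L × 1,082,510 L = 22,300 g; ÷ 50 g/eq ÷ 2 = 223 mol Na₂CO₃.
(b) Mass: 223 × 106 = 23,640 g.

(a) 94.4 L; (b) 23.6 kg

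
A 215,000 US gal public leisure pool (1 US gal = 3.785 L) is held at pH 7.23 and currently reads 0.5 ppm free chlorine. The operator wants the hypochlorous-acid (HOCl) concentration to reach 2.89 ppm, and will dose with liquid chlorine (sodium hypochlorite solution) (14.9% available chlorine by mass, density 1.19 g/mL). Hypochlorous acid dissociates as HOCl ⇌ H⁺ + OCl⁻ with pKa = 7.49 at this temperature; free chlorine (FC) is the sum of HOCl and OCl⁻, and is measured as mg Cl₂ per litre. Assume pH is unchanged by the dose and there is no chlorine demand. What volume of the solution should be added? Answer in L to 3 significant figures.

Volume: 215,000 US gal × 3.785 L/gal = 813,775 L.
[OCl⁻]/[HOCl] = 10^(pH − pKa) = 10^(7.23 − 7.49) = 0.5495; fraction as HOCl = 1/(1 + 0.5495) = 0.6454.
Free chlorine required for 2.89 ppm HOCl: 2.89 / 0.6454 = 4.478 ppm.
FC to add: 4.478 − 0.5 = 3.978 mg/L as Cl₂.
Cl₂ equivalent: 3.978 mg/L × 813,775 L = 3237 g.
Product at 14.9% available Cl: 3237 / 0.149 = 21,730 g.
Volume: 21,730 g ÷ 1.19 g/mL = 18,260 mL.

18.3 L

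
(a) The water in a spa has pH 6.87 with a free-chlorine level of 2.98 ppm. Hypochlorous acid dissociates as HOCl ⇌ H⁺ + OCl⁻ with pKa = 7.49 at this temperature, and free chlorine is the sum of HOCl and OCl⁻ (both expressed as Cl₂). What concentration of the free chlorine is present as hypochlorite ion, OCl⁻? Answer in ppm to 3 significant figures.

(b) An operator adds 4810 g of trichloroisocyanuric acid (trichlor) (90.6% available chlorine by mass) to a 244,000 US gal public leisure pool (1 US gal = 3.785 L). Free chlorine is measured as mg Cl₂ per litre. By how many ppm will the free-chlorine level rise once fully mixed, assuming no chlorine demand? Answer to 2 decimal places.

(a) 0.577 ppm; (b) 4.72 ppm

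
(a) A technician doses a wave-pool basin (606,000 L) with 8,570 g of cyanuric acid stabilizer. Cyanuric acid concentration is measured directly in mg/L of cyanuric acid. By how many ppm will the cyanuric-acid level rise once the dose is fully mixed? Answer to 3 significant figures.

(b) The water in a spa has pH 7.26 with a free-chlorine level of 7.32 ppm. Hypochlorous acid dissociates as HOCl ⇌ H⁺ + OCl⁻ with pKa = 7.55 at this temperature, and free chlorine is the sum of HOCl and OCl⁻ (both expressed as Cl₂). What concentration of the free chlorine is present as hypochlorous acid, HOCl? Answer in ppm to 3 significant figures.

(a) 14.1 ppm; (b) 4.84 ppm

(a) Rise: 8,570 g / 606,000 L × 1000 = 14.14 mg/L.

(b) [OCl⁻]/[HOCl] = 10^(pH − pKa) = 10^(7.26 − 7.55) = 10^-0.29 = 0.5129.
(b) Fraction as HOCl = 1 / (1 + 0.5129) = 0.661.
(b) HOCl = 0.661 × 7.32 ppm = 4.839 ppm.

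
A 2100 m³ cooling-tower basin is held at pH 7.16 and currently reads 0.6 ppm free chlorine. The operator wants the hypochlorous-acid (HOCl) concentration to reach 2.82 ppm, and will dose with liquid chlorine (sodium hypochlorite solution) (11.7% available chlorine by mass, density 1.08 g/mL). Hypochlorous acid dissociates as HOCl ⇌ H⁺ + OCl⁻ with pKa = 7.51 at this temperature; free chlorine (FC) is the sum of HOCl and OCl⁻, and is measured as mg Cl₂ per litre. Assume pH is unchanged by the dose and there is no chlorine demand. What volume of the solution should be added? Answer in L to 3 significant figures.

57.8 L

Volume: 2100 m³ = 2,100,000 L.
[OCl⁻]/[HOCl] = 10^(pH − pKa) = 10^(7.16 − 7.51) = 0.4467; fraction as HOCl = 1/(1 + 0.4467) = 0.6912.
Free chlorine required for 2.82 ppm HOCl: 2.82 / 0.6912 = 4.08 ppm.
FC to add: 4.08 − 0.6 = 3.48 mg/L as Cl₂.
Cl₂ equivalent: 3.48 mg/L × 2,100,000 L = 7307 g.
Product at 11.7% available Cl: 7307 / 0.117 = 62,460 g.
Volume: 62,460 g ÷ 1.08 g/mL = 57,830 mL.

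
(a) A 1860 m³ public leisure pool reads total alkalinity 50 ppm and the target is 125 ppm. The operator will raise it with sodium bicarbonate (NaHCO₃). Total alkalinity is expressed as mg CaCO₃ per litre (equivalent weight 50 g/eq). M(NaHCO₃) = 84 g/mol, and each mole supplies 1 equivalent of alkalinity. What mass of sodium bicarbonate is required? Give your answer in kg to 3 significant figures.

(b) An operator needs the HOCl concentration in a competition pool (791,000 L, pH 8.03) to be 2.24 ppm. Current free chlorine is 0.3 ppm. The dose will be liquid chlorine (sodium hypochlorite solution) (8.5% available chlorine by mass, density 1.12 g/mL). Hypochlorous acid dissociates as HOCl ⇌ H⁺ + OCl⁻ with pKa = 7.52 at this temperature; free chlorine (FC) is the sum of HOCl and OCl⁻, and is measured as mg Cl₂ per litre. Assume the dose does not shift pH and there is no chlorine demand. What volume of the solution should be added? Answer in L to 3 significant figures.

(a) 234 kg; (b) 76.3 L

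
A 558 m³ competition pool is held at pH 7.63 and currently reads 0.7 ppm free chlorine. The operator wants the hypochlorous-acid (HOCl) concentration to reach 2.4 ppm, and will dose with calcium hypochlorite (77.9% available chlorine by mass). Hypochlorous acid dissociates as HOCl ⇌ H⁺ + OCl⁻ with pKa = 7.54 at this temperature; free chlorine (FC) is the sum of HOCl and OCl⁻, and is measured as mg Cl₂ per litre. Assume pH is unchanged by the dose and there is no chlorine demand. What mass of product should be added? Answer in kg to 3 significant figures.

3.33 kg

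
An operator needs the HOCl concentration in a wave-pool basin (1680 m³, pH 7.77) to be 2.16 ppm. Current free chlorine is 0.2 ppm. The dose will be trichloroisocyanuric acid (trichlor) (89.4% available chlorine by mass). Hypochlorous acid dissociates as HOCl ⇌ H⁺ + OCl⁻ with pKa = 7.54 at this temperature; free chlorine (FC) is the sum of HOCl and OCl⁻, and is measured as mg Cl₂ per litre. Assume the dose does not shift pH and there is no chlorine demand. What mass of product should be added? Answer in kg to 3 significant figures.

10.6 kg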